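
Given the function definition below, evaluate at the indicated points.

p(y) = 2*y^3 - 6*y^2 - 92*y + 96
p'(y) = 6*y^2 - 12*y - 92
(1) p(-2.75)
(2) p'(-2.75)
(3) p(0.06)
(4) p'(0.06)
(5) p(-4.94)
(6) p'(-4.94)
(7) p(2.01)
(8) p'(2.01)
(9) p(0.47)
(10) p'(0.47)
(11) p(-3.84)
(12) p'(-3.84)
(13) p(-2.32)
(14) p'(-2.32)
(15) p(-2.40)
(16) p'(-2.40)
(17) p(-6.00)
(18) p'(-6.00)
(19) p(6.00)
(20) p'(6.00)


(1) = 262.03
(2) = -13.62
(3) = 90.46
(4) = -92.70
(5) = 162.95
(6) = 113.70
(7) = -96.92
(8) = -91.88
(9) = 51.64
(10) = -96.31
(11) = 247.56
(12) = 42.55
(13) = 252.17
(14) = -31.87
(15) = 254.59
(16) = -28.64
(17) = 0.00
(18) = 196.00
(19) = -240.00
(20) = 52.00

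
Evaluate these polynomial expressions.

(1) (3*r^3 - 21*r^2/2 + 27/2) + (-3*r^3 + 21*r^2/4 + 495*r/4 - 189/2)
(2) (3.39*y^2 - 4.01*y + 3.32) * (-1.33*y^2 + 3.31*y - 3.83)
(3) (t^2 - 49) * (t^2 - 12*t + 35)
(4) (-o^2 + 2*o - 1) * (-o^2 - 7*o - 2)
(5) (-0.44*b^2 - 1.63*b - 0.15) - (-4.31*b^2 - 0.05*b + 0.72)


(1) = -21*r^2/4 + 495*r/4 - 81
(2) = -4.5087*y^4 + 16.5542*y^3 - 30.6724*y^2 + 26.3475*y - 12.7156
(3) = t^4 - 12*t^3 - 14*t^2 + 588*t - 1715
(4) = o^4 + 5*o^3 - 11*o^2 + 3*o + 2
(5) = 3.87*b^2 - 1.58*b - 0.87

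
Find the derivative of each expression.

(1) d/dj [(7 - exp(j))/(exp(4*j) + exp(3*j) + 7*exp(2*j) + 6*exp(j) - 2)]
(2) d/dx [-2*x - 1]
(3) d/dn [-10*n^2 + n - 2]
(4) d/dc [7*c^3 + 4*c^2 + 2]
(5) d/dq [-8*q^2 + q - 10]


(1) = ((exp(j) - 7)*(4*exp(3*j) + 3*exp(2*j) + 14*exp(j) + 6) - exp(4*j) - exp(3*j) - 7*exp(2*j) - 6*exp(j) + 2)*exp(j)/(exp(4*j) + exp(3*j) + 7*exp(2*j) + 6*exp(j) - 2)^2
(2) = -2
(3) = 1 - 20*n
(4) = c*(21*c + 8)
(5) = 1 - 16*q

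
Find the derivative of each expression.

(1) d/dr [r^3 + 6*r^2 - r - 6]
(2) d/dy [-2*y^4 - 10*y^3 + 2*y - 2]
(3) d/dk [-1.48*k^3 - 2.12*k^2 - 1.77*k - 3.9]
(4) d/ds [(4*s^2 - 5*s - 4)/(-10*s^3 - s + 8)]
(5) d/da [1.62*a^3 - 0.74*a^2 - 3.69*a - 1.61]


(1) = 3*r^2 + 12*r - 1
(2) = -8*y^3 - 30*y^2 + 2
(3) = -4.44*k^2 - 4.24*k - 1.77
(4) = ((5 - 8*s)*(10*s^3 + s - 8) - (30*s^2 + 1)*(-4*s^2 + 5*s + 4))/(10*s^3 + s - 8)^2
(5) = 4.86*a^2 - 1.48*a - 3.69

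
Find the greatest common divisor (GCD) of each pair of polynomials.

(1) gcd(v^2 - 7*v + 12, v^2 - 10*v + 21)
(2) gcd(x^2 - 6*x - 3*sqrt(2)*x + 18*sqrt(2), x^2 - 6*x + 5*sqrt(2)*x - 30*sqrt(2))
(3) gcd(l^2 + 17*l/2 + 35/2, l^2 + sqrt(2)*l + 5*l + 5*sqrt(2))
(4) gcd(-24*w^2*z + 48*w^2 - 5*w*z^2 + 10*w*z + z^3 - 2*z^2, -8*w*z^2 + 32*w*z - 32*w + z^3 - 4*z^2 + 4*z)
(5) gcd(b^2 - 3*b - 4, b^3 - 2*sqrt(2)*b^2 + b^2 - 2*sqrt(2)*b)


(1) = gcd((v - 4)*(v - 3), (v - 7)*(v - 3)) = v - 3
(2) = gcd((x - 6)*(x - 3*sqrt(2)), (x - 6)*(x + 5*sqrt(2))) = x - 6
(3) = gcd((l + 7/2)*(l + 5), (l + 5)*(l + sqrt(2))) = l + 5
(4) = gcd((-8*w + z)*(3*w + z)*(z - 2), (-8*w + z)*(z - 2)^2) = -8*w*z + 16*w + z^2 - 2*z
(5) = gcd((b - 4)*(b + 1), b*(b + 1)*(b - 2*sqrt(2))) = b + 1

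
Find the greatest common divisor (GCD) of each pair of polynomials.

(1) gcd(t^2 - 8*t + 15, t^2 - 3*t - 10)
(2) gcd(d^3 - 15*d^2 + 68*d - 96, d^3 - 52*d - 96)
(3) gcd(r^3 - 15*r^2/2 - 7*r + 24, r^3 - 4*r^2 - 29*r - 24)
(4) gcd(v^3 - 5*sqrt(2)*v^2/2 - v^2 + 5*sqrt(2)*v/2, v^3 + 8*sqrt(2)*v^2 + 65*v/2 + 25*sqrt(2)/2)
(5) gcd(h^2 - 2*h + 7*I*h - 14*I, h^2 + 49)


(1) = gcd((t - 5)*(t - 3), (t - 5)*(t + 2)) = t - 5
(2) = d - 8
(3) = r - 8
(4) = 1
(5) = gcd((h - 2)*(h + 7*I), (h - 7*I)*(h + 7*I)) = h + 7*I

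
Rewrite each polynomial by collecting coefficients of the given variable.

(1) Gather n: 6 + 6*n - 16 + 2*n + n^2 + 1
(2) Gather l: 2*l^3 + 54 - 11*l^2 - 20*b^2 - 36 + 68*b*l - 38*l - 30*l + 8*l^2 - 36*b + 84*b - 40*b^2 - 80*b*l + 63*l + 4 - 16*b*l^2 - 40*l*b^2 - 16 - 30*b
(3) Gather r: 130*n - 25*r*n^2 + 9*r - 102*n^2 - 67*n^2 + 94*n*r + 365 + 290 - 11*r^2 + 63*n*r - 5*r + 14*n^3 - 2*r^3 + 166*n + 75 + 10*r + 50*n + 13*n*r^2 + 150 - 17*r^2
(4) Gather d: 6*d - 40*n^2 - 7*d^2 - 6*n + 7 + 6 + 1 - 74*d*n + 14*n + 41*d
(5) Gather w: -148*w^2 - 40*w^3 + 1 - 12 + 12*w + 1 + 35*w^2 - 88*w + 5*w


(1) = n^2 + 8*n - 9
(2) = -60*b^2 + 18*b + 2*l^3 + l^2*(-16*b - 3) + l*(-40*b^2 - 12*b - 5) + 6
(3) = 14*n^3 - 169*n^2 + 346*n - 2*r^3 + r^2*(13*n - 28) + r*(-25*n^2 + 157*n + 14) + 880
(4) = -7*d^2 + d*(47 - 74*n) - 40*n^2 + 8*n + 14
(5) = -40*w^3 - 113*w^2 - 71*w - 10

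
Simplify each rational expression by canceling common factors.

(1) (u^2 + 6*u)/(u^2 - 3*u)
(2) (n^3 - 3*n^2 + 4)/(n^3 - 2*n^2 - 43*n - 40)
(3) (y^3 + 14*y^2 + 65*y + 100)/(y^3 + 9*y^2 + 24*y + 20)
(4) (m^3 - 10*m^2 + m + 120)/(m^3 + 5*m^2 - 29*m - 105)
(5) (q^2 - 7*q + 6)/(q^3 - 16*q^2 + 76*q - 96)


(1) = (u + 6)/(u - 3)
(2) = (n^2 - 4*n + 4)/(n^2 - 3*n - 40)
(3) = (y^2 + 9*y + 20)/(y^2 + 4*y + 4)
(4) = (m - 8)/(m + 7)
(5) = (q - 1)/(q^2 - 10*q + 16)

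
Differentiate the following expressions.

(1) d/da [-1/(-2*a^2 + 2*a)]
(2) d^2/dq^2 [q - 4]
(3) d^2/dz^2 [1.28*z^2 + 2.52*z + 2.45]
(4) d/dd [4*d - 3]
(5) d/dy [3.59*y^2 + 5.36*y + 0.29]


(1) = (1/2 - a)/(a^2*(a - 1)^2)
(2) = 0
(3) = 2.56000000000000
(4) = 4
(5) = 7.18*y + 5.36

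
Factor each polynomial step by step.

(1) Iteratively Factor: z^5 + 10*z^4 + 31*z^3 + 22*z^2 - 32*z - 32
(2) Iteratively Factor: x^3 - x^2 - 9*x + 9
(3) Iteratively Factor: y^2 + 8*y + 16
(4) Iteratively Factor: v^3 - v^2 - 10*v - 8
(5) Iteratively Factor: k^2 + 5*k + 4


(1) = (z + 1)*(z^4 + 9*z^3 + 22*z^2 - 32) = (z + 1)*(z + 4)*(z^3 + 5*z^2 + 2*z - 8) = (z + 1)*(z + 2)*(z + 4)*(z^2 + 3*z - 4) = (z + 1)*(z + 2)*(z + 4)^2*(z - 1)
(2) = (x - 1)*(x^2 - 9) = (x - 1)*(x + 3)*(x - 3)
(3) = (y + 4)*(y + 4)
(4) = (v + 2)*(v^2 - 3*v - 4) = (v + 1)*(v + 2)*(v - 4)
(5) = (k + 1)*(k + 4)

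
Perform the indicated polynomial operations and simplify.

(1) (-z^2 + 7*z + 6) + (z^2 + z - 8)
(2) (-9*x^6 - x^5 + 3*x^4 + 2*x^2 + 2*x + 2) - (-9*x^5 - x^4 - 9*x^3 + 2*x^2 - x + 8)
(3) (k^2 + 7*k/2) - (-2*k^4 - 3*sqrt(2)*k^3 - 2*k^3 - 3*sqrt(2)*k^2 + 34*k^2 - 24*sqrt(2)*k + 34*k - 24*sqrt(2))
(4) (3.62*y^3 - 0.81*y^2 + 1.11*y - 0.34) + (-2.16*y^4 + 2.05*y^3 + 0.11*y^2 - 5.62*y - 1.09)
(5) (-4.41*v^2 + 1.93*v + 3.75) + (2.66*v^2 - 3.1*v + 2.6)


(1) = 8*z - 2
(2) = -9*x^6 + 8*x^5 + 4*x^4 + 9*x^3 + 3*x - 6
(3) = 2*k^4 + 2*k^3 + 3*sqrt(2)*k^3 - 33*k^2 + 3*sqrt(2)*k^2 - 61*k/2 + 24*sqrt(2)*k + 24*sqrt(2)
(4) = -2.16*y^4 + 5.67*y^3 - 0.7*y^2 - 4.51*y - 1.43
(5) = -1.75*v^2 - 1.17*v + 6.35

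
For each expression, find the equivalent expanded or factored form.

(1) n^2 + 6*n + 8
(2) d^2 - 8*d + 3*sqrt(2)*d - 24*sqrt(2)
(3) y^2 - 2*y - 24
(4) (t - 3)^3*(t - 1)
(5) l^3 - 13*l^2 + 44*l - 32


(1) = (n + 2)*(n + 4)
(2) = (d - 8)*(d + 3*sqrt(2))
(3) = (y - 6)*(y + 4)
(4) = t^4 - 10*t^3 + 36*t^2 - 54*t + 27
(5) = (l - 8)*(l - 4)*(l - 1)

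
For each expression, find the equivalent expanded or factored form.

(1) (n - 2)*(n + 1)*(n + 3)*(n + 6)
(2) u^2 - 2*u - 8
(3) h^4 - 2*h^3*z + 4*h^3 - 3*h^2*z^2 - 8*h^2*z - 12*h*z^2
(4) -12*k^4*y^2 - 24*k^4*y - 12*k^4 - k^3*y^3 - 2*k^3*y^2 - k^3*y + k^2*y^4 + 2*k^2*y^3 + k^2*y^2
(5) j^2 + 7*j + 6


(1) = n^4 + 8*n^3 + 7*n^2 - 36*n - 36
(2) = (u - 4)*(u + 2)
(3) = h*(h + 4)*(h - 3*z)*(h + z)
(4) = (-4*k + y)*(3*k + y)*(k*y + k)^2
(5) = (j + 1)*(j + 6)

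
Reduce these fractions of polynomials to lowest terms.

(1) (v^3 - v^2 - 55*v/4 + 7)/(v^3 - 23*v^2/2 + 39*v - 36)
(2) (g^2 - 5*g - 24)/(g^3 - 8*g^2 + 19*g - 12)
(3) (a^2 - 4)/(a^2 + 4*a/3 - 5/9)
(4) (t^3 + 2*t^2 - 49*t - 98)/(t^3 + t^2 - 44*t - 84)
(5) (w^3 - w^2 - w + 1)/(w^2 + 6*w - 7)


(1) = (4*v^2 + 12*v - 7)/(4*v^2 - 30*v + 36)
(2) = (g^2 - 5*g - 24)/(g^3 - 8*g^2 + 19*g - 12)
(3) = (9*a^2 - 36)/(9*a^2 + 12*a - 5)
(4) = (t + 7)/(t + 6)
(5) = (w^2 - 1)/(w + 7)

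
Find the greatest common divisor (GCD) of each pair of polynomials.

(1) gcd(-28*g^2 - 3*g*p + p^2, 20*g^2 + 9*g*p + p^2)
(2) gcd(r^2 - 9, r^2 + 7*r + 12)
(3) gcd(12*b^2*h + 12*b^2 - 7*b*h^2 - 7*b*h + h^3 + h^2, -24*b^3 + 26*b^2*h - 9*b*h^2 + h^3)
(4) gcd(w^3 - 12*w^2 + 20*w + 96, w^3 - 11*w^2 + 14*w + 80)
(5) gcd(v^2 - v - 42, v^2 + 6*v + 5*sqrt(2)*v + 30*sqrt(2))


(1) = gcd((-7*g + p)*(4*g + p), (4*g + p)*(5*g + p)) = 4*g + p
(2) = r + 3
(3) = gcd((-4*b + h)*(-3*b + h)*(h + 1), (-4*b + h)*(-3*b + h)*(-2*b + h)) = 12*b^2 - 7*b*h + h^2
(4) = w^2 - 6*w - 16
(5) = gcd((v - 7)*(v + 6), (v + 6)*(v + 5*sqrt(2))) = v + 6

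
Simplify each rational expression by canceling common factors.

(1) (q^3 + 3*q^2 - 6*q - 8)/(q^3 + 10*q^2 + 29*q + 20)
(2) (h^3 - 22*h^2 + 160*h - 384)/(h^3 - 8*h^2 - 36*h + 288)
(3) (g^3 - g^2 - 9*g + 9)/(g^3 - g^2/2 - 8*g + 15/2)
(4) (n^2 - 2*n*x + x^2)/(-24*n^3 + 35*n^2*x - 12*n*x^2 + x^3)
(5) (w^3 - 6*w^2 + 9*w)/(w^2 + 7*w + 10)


(1) = (q - 2)/(q + 5)
(2) = (h - 8)/(h + 6)
(3) = (2*g - 6)/(2*g - 5)
(4) = (-n + x)/(24*n^2 - 11*n*x + x^2)
(5) = (w^3 - 6*w^2 + 9*w)/(w^2 + 7*w + 10)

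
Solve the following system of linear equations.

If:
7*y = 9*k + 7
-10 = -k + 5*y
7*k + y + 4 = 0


Then:
No Solution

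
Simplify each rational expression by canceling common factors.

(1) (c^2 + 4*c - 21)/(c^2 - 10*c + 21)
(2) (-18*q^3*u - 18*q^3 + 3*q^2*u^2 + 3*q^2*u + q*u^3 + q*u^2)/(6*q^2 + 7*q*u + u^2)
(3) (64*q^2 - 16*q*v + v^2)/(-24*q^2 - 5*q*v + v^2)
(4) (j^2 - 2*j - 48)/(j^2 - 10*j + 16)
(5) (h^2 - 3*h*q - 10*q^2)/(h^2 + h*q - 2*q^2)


(1) = (c + 7)/(c - 7)
(2) = (-3*q^2*u - 3*q^2 + q*u^2 + q*u)/(q + u)
(3) = (-8*q + v)/(3*q + v)
(4) = (j + 6)/(j - 2)
(5) = (-h + 5*q)/(-h + q)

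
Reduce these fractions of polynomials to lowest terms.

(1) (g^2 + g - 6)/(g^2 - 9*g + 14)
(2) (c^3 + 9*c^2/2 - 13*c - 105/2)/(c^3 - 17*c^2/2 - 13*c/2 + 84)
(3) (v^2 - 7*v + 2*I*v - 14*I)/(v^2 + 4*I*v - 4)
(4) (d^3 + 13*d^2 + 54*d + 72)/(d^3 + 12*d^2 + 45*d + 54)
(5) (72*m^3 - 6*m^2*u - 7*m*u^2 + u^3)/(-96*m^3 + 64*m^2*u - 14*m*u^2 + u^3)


(1) = (g + 3)/(g - 7)
(2) = (c + 5)/(c - 8)
(3) = (v - 7)/(v + 2*I)
(4) = (d + 4)/(d + 3)
(5) = (3*m + u)/(-4*m + u)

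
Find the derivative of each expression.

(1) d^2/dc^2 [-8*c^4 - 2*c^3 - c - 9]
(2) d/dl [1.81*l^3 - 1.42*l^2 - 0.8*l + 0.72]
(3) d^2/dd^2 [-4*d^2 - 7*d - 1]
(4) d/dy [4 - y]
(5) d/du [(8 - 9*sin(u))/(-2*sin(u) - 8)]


(1) = 12*c*(-8*c - 1)
(2) = 5.43*l^2 - 2.84*l - 0.8
(3) = -8
(4) = -1
(5) = 22*cos(u)/(sin(u) + 4)^2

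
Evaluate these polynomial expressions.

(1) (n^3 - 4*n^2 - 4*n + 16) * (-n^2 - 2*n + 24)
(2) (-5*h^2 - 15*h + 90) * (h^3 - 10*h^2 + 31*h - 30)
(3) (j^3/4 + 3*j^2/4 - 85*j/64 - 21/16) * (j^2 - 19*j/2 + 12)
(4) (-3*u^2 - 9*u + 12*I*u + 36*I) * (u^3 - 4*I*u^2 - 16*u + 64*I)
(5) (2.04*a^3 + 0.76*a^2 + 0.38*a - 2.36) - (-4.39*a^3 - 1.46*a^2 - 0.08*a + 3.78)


(1) = -n^5 + 2*n^4 + 36*n^3 - 104*n^2 - 128*n + 384
(2) = -5*h^5 + 35*h^4 + 85*h^3 - 1215*h^2 + 3240*h - 2700
(3) = j^5/4 - 13*j^4/8 - 349*j^3/64 + 2599*j^2/128 - 111*j/32 - 63/4
(4) = -3*u^5 - 9*u^4 + 24*I*u^4 + 96*u^3 + 72*I*u^3 + 288*u^2 - 384*I*u^2 - 768*u - 1152*I*u - 2304
(5) = 6.43*a^3 + 2.22*a^2 + 0.46*a - 6.14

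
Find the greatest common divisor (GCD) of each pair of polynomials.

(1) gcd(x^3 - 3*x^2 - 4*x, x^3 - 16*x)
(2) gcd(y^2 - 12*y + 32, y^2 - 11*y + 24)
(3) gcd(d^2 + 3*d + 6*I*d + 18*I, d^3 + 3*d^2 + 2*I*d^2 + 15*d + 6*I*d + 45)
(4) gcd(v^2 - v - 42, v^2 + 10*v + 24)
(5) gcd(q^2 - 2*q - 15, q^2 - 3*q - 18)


(1) = x^2 - 4*x
(2) = gcd((y - 8)*(y - 4), (y - 8)*(y - 3)) = y - 8
(3) = gcd((d + 3)*(d + 6*I), (d + 3)*(d - 3*I)*(d + 5*I)) = d + 3
(4) = gcd((v - 7)*(v + 6), (v + 4)*(v + 6)) = v + 6
(5) = q + 3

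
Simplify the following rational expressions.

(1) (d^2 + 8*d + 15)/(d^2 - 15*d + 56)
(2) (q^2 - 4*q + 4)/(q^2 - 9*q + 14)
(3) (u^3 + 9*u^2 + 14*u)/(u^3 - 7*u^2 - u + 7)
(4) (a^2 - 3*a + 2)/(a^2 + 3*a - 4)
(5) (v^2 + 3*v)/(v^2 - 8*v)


(1) = (d^2 + 8*d + 15)/(d^2 - 15*d + 56)
(2) = (q - 2)/(q - 7)
(3) = (u^3 + 9*u^2 + 14*u)/(u^3 - 7*u^2 - u + 7)
(4) = (a - 2)/(a + 4)
(5) = (v + 3)/(v - 8)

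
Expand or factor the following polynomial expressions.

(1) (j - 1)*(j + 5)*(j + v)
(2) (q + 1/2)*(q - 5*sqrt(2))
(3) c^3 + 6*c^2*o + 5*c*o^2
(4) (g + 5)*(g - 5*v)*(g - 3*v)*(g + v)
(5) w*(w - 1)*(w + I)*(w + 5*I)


(1) = j^3 + j^2*v + 4*j^2 + 4*j*v - 5*j - 5*v
(2) = q^2 - 5*sqrt(2)*q + q/2 - 5*sqrt(2)/2
(3) = c*(c + o)*(c + 5*o)
(4) = g^4 - 7*g^3*v + 5*g^3 + 7*g^2*v^2 - 35*g^2*v + 15*g*v^3 + 35*g*v^2 + 75*v^3
(5) = w^4 - w^3 + 6*I*w^3 - 5*w^2 - 6*I*w^2 + 5*w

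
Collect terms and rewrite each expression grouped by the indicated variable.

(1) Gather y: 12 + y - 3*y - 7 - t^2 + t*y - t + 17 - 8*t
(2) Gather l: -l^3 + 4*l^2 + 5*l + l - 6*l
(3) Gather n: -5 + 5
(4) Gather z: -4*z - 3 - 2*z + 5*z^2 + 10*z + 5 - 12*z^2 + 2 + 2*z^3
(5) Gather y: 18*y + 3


(1) = -t^2 - 9*t + y*(t - 2) + 22
(2) = -l^3 + 4*l^2
(3) = 0
(4) = 2*z^3 - 7*z^2 + 4*z + 4
(5) = 18*y + 3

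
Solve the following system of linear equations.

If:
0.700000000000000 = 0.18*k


Then:
k = 3.89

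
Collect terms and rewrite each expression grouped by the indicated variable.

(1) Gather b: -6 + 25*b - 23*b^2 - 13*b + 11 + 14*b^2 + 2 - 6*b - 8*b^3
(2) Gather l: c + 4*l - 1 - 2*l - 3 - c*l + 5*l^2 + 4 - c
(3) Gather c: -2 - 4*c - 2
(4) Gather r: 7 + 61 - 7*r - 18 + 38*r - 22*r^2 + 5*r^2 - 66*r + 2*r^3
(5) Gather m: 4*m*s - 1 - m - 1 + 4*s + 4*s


(1) = -8*b^3 - 9*b^2 + 6*b + 7
(2) = 5*l^2 + l*(2 - c)
(3) = -4*c - 4
(4) = 2*r^3 - 17*r^2 - 35*r + 50
(5) = m*(4*s - 1) + 8*s - 2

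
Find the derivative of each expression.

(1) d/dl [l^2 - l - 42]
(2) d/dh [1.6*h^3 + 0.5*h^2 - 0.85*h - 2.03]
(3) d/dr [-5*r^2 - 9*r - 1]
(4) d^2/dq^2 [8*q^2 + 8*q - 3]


(1) = 2*l - 1
(2) = 4.8*h^2 + 1.0*h - 0.85
(3) = -10*r - 9
(4) = 16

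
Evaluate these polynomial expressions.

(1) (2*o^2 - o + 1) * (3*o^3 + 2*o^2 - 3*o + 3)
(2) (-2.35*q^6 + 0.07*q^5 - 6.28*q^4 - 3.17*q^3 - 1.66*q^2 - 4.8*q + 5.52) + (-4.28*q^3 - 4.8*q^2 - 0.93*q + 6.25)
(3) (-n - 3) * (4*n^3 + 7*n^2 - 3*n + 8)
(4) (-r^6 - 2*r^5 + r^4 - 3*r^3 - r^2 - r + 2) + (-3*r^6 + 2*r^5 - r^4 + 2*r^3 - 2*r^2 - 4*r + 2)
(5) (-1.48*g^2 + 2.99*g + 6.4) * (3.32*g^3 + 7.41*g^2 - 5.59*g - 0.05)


(1) = 6*o^5 + o^4 - 5*o^3 + 11*o^2 - 6*o + 3
(2) = -2.35*q^6 + 0.07*q^5 - 6.28*q^4 - 7.45*q^3 - 6.46*q^2 - 5.73*q + 11.77
(3) = -4*n^4 - 19*n^3 - 18*n^2 + n - 24
(4) = -4*r^6 - r^3 - 3*r^2 - 5*r + 4
(5) = -4.9136*g^5 - 1.04*g^4 + 51.6771*g^3 + 30.7839*g^2 - 35.9255*g - 0.32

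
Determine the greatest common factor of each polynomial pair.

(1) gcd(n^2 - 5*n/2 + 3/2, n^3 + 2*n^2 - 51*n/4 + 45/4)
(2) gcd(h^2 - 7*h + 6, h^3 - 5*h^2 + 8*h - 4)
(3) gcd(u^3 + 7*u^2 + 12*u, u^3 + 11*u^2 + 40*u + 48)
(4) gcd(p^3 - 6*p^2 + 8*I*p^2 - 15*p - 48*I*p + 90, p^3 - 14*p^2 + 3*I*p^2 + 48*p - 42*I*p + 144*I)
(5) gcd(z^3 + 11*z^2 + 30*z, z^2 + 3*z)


(1) = gcd((n - 3/2)*(n - 1), (n - 3/2)^2*(n + 5)) = n - 3/2
(2) = h - 1
(3) = gcd(u*(u + 3)*(u + 4), (u + 3)*(u + 4)^2) = u^2 + 7*u + 12
(4) = p^2 + p*(-6 + 3*I) - 18*I
(5) = z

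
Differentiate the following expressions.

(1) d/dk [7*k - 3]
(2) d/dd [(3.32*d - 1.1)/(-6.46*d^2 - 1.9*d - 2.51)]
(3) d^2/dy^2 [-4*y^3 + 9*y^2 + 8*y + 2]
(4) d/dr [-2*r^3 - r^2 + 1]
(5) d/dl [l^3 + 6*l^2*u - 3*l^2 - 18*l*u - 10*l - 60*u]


(1) = 7
(2) = (21.4472*d^2 - 14.212*d - 10.4232)/(41.7316*d^4 + 24.548*d^3 + 36.0392*d^2 + 9.538*d + 6.3001)
(3) = 18 - 24*y
(4) = 2*r*(-3*r - 1)
(5) = 3*l^2 + 12*l*u - 6*l - 18*u - 10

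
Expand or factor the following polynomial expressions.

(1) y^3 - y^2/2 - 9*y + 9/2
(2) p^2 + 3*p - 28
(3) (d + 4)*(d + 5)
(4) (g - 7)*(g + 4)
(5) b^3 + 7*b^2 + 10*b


(1) = (y - 3)*(y - 1/2)*(y + 3)
(2) = (p - 4)*(p + 7)
(3) = d^2 + 9*d + 20
(4) = g^2 - 3*g - 28
(5) = b*(b + 2)*(b + 5)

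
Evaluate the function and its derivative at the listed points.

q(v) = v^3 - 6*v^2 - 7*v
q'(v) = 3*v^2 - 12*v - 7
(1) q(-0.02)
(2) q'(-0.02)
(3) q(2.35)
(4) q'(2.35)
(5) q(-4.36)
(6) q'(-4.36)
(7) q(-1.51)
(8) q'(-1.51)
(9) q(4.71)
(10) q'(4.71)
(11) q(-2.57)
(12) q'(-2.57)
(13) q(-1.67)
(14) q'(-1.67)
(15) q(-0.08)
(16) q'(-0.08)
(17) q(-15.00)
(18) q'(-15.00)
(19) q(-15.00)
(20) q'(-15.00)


(1) = 0.14
(2) = -6.76
(3) = -36.61
(4) = -18.63
(5) = -166.42
(6) = 102.35
(7) = -6.55
(8) = 17.96
(9) = -61.59
(10) = 3.03
(11) = -38.61
(12) = 43.65
(13) = -9.70
(14) = 21.41
(15) = 0.52
(16) = -6.02
(17) = -4620.00
(18) = 848.00
(19) = -4620.00
(20) = 848.00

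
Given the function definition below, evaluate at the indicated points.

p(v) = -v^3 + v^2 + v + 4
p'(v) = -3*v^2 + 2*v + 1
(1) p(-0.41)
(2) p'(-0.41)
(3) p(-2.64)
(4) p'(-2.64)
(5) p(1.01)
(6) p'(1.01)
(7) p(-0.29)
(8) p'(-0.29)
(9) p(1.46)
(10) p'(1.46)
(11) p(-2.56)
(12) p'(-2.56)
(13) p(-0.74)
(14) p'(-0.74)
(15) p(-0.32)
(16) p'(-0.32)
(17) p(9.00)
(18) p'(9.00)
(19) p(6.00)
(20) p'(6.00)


(1) = 3.83
(2) = -0.32
(3) = 26.73
(4) = -25.19
(5) = 5.00
(6) = -0.04
(7) = 3.82
(8) = 0.17
(9) = 4.48
(10) = -2.47
(11) = 24.77
(12) = -23.78
(13) = 4.21
(14) = -2.12
(15) = 3.82
(16) = 0.05
(17) = -635.00
(18) = -224.00
(19) = -170.00
(20) = -95.00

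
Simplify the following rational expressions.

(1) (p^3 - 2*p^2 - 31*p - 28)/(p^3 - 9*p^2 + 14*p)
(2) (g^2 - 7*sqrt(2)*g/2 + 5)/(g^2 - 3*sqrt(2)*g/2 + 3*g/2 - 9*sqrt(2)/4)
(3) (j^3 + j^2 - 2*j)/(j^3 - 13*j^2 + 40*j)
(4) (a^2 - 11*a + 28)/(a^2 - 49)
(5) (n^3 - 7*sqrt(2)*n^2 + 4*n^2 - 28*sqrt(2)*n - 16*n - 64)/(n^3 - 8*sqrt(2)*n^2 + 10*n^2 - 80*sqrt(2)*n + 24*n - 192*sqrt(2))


(1) = (p^2 + 5*p + 4)/(p^2 - 2*p)
(2) = (8*g^2 - 28*sqrt(2)*g + 40)/(8*g^2 + g*(12 - 12*sqrt(2)) - 18*sqrt(2))
(3) = (j^2 + j - 2)/(j^2 - 13*j + 40)
(4) = (a - 4)/(a + 7)
(5) = (n + sqrt(2))/(n + 6)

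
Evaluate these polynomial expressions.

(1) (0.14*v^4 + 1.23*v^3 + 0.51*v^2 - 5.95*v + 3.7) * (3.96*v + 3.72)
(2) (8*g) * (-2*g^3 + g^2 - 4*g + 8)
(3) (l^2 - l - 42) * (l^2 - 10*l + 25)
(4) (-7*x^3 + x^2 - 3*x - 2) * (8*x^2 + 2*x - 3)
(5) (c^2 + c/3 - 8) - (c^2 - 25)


(1) = 0.5544*v^5 + 5.3916*v^4 + 6.5952*v^3 - 21.6648*v^2 - 7.482*v + 13.764
(2) = -16*g^4 + 8*g^3 - 32*g^2 + 64*g
(3) = l^4 - 11*l^3 - 7*l^2 + 395*l - 1050
(4) = -56*x^5 - 6*x^4 - x^3 - 25*x^2 + 5*x + 6
(5) = c/3 + 17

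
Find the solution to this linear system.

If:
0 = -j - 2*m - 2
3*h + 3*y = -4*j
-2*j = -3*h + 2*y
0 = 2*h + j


Then:
h = 0
j = 0
m = -1
y = 0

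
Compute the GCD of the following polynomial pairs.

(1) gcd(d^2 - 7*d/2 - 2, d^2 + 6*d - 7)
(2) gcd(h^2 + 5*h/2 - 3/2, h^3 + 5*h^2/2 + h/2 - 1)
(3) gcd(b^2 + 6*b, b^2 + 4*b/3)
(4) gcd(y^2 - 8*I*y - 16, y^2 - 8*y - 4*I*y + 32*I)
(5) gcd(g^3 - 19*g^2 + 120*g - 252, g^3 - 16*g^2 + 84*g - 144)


(1) = 1
(2) = h - 1/2
(3) = b
(4) = gcd((y - 4*I)^2, (y - 8)*(y - 4*I)) = y - 4*I
(5) = g^2 - 12*g + 36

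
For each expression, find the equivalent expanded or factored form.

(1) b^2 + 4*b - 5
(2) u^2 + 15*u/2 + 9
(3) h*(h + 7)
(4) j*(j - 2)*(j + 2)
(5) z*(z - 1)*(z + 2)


(1) = (b - 1)*(b + 5)
(2) = (u + 3/2)*(u + 6)
(3) = h^2 + 7*h
(4) = j^3 - 4*j
(5) = z^3 + z^2 - 2*z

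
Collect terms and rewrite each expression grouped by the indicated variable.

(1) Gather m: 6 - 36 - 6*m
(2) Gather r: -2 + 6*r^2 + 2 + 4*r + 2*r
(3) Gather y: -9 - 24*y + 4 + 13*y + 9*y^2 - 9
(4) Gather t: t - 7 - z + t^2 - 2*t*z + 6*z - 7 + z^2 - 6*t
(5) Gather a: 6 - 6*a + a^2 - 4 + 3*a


(1) = -6*m - 30
(2) = 6*r^2 + 6*r
(3) = 9*y^2 - 11*y - 14
(4) = t^2 + t*(-2*z - 5) + z^2 + 5*z - 14
(5) = a^2 - 3*a + 2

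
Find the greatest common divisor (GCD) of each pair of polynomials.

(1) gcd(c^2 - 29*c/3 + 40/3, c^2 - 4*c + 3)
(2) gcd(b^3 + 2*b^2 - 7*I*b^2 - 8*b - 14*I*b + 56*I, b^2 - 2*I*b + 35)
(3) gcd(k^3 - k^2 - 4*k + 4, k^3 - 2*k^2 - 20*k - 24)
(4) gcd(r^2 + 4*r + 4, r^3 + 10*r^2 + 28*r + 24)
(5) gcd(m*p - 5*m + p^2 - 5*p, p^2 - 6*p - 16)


(1) = gcd((c - 8)*(c - 5/3), (c - 3)*(c - 1)) = 1
(2) = b - 7*I
(3) = gcd((k - 2)*(k - 1)*(k + 2), (k - 6)*(k + 2)^2) = k + 2
(4) = gcd((r + 2)^2, (r + 2)^2*(r + 6)) = r^2 + 4*r + 4
(5) = 1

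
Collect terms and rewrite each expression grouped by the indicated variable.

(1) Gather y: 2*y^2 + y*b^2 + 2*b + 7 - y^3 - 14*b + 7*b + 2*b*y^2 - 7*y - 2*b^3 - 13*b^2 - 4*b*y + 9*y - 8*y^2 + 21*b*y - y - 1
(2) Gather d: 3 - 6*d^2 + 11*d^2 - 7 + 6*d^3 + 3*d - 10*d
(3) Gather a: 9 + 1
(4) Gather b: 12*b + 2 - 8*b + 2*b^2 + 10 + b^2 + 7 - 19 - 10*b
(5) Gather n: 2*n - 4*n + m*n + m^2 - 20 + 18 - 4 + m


(1) = -2*b^3 - 13*b^2 - 5*b - y^3 + y^2*(2*b - 6) + y*(b^2 + 17*b + 1) + 6
(2) = 6*d^3 + 5*d^2 - 7*d - 4
(3) = 10
(4) = 3*b^2 - 6*b
(5) = m^2 + m + n*(m - 2) - 6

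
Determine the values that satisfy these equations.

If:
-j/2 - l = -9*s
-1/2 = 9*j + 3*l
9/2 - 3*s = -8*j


Then:
j = -82/159
l = 439/318
s = 119/954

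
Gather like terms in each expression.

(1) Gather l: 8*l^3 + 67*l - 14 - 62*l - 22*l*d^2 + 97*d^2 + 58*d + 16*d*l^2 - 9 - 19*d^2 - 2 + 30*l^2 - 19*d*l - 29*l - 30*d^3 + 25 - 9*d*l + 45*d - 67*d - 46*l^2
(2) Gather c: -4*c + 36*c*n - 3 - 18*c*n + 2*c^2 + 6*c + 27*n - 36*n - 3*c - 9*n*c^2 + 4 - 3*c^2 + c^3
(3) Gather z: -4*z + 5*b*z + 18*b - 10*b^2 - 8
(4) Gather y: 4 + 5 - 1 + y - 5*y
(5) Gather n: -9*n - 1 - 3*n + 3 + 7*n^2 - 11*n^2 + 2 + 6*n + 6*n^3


(1) = -30*d^3 + 78*d^2 + 36*d + 8*l^3 + l^2*(16*d - 16) + l*(-22*d^2 - 28*d - 24)
(2) = c^3 + c^2*(-9*n - 1) + c*(18*n - 1) - 9*n + 1
(3) = -10*b^2 + 18*b + z*(5*b - 4) - 8
(4) = 8 - 4*y
(5) = 6*n^3 - 4*n^2 - 6*n + 4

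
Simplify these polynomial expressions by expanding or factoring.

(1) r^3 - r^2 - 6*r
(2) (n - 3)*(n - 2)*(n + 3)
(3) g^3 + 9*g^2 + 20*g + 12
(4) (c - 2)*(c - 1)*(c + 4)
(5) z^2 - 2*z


(1) = r*(r - 3)*(r + 2)
(2) = n^3 - 2*n^2 - 9*n + 18
(3) = (g + 1)*(g + 2)*(g + 6)
(4) = c^3 + c^2 - 10*c + 8
(5) = z*(z - 2)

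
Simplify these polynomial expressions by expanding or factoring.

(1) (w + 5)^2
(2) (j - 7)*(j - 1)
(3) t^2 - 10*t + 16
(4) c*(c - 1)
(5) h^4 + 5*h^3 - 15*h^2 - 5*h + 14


(1) = w^2 + 10*w + 25
(2) = j^2 - 8*j + 7
(3) = (t - 8)*(t - 2)
(4) = c^2 - c
(5) = (h - 2)*(h - 1)*(h + 1)*(h + 7)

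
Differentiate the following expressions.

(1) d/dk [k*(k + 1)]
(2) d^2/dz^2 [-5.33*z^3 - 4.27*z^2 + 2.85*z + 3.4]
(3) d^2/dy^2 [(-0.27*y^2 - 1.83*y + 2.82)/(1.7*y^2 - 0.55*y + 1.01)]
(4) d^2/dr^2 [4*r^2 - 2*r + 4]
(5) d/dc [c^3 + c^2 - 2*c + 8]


(1) = 2*k + 1
(2) = -31.98*z - 8.54
(3) = (-11.0823*y^3 + 51.68034*y^2 + 3.03246*y - 10.561764)/(4.913*y^6 - 4.7685*y^5 + 10.29945*y^4 - 5.832475*y^3 + 6.119085*y^2 - 1.683165*y + 1.030301)
(4) = 8
(5) = 3*c^2 + 2*c - 2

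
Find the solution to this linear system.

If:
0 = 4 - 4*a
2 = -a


Then:
No Solution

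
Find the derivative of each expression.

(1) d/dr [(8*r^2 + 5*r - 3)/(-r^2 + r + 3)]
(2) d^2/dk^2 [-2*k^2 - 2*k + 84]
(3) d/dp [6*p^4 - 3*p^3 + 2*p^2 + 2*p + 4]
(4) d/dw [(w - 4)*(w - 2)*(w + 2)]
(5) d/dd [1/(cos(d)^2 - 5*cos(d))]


(1) = (13*r^2 + 42*r + 18)/(r^4 - 2*r^3 - 5*r^2 + 6*r + 9)
(2) = -4
(3) = 24*p^3 - 9*p^2 + 4*p + 2
(4) = 3*w^2 - 8*w - 4
(5) = (2*cos(d) - 5)*sin(d)/((cos(d) - 5)^2*cos(d)^2)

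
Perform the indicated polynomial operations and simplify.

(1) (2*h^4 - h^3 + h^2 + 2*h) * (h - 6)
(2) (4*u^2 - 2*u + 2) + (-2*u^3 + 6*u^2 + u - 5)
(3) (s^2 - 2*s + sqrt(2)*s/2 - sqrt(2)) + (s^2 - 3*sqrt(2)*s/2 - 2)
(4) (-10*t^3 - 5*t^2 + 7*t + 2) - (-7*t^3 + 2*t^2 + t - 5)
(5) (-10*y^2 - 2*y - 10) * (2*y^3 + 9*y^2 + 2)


(1) = 2*h^5 - 13*h^4 + 7*h^3 - 4*h^2 - 12*h
(2) = -2*u^3 + 10*u^2 - u - 3
(3) = 2*s^2 - 2*s - sqrt(2)*s - 2 - sqrt(2)
(4) = -3*t^3 - 7*t^2 + 6*t + 7
(5) = -20*y^5 - 94*y^4 - 38*y^3 - 110*y^2 - 4*y - 20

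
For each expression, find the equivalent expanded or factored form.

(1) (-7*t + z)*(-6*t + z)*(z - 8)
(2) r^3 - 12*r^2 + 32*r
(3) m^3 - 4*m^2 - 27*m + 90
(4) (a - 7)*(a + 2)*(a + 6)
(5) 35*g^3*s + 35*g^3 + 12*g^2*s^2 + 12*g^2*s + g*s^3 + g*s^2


(1) = 42*t^2*z - 336*t^2 - 13*t*z^2 + 104*t*z + z^3 - 8*z^2
(2) = r*(r - 8)*(r - 4)
(3) = (m - 6)*(m - 3)*(m + 5)
(4) = a^3 + a^2 - 44*a - 84
(5) = (5*g + s)*(7*g + s)*(g*s + g)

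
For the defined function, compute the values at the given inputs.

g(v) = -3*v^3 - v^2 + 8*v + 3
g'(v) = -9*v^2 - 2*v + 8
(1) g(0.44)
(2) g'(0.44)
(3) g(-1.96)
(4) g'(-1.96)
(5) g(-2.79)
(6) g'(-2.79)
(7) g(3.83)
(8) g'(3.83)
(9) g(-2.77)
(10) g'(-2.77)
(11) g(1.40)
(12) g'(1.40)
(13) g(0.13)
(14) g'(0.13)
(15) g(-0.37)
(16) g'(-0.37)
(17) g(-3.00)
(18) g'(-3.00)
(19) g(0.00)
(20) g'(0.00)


(1) = 6.07
(2) = 5.38
(3) = 6.07
(4) = -22.65
(5) = 38.05
(6) = -56.48
(7) = -149.57
(8) = -131.68
(9) = 36.93
(10) = -55.52
(11) = 4.01
(12) = -12.44
(13) = 4.02
(14) = 7.59
(15) = 0.06
(16) = 7.51
(17) = 51.00
(18) = -67.00
(19) = 3.00
(20) = 8.00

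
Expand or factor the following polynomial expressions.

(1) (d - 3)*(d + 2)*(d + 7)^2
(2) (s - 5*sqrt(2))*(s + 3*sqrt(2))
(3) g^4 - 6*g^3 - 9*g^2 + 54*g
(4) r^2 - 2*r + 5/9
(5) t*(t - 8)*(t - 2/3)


(1) = d^4 + 13*d^3 + 29*d^2 - 133*d - 294
(2) = s^2 - 2*sqrt(2)*s - 30
(3) = g*(g - 6)*(g - 3)*(g + 3)
(4) = (r - 5/3)*(r - 1/3)
(5) = t^3 - 26*t^2/3 + 16*t/3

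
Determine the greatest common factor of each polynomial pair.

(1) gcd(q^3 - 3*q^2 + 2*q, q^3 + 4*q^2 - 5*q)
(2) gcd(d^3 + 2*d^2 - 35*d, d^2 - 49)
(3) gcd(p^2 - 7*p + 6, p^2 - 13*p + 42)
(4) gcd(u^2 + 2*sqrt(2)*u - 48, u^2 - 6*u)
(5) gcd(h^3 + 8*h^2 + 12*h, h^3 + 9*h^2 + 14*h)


(1) = q^2 - q
(2) = d + 7
(3) = p - 6
(4) = 1
(5) = gcd(h*(h + 2)*(h + 6), h*(h + 2)*(h + 7)) = h^2 + 2*h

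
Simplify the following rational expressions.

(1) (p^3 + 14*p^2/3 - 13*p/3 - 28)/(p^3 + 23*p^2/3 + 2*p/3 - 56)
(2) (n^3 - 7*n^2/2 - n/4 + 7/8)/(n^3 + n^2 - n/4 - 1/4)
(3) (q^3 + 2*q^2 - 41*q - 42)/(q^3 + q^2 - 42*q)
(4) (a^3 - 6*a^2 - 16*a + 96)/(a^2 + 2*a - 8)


(1) = (p + 3)/(p + 6)
(2) = (2*n - 7)/(2*n + 2)
(3) = (q + 1)/q
(4) = (a^2 - 10*a + 24)/(a - 2)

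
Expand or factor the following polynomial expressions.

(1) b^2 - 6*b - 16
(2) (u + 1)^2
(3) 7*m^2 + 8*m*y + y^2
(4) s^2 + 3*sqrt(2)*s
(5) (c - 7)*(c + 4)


(1) = (b - 8)*(b + 2)
(2) = u^2 + 2*u + 1
(3) = (m + y)*(7*m + y)
(4) = s*(s + 3*sqrt(2))
(5) = c^2 - 3*c - 28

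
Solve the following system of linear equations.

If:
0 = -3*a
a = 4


Then:
No Solution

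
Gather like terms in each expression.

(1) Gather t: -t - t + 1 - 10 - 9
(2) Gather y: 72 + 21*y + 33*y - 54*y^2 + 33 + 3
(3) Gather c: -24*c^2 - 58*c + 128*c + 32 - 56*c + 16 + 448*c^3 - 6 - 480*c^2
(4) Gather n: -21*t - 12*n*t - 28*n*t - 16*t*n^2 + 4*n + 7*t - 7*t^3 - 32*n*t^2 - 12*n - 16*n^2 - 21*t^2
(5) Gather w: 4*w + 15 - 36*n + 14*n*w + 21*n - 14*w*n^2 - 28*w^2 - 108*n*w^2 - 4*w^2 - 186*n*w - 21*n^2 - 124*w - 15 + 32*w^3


(1) = -2*t - 18
(2) = -54*y^2 + 54*y + 108
(3) = 448*c^3 - 504*c^2 + 14*c + 42
(4) = n^2*(-16*t - 16) + n*(-32*t^2 - 40*t - 8) - 7*t^3 - 21*t^2 - 14*t
(5) = -21*n^2 - 15*n + 32*w^3 + w^2*(-108*n - 32) + w*(-14*n^2 - 172*n - 120)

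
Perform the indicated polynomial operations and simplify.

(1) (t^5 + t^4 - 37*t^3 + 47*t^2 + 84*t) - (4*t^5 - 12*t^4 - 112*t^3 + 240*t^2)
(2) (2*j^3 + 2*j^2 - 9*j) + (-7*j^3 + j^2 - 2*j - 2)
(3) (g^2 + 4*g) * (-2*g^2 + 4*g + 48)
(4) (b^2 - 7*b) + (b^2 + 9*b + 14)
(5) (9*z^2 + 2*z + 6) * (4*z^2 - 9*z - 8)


(1) = -3*t^5 + 13*t^4 + 75*t^3 - 193*t^2 + 84*t
(2) = -5*j^3 + 3*j^2 - 11*j - 2
(3) = -2*g^4 - 4*g^3 + 64*g^2 + 192*g
(4) = 2*b^2 + 2*b + 14
(5) = 36*z^4 - 73*z^3 - 66*z^2 - 70*z - 48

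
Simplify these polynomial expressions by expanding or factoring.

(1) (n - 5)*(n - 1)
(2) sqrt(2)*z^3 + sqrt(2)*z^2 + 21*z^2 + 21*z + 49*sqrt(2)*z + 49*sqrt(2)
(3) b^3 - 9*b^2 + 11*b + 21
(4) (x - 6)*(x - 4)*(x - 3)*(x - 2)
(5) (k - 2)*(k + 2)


(1) = n^2 - 6*n + 5
(2) = (z + 7*sqrt(2)/2)*(z + 7*sqrt(2))*(sqrt(2)*z + sqrt(2))
(3) = (b - 7)*(b - 3)*(b + 1)
(4) = x^4 - 15*x^3 + 80*x^2 - 180*x + 144
(5) = k^2 - 4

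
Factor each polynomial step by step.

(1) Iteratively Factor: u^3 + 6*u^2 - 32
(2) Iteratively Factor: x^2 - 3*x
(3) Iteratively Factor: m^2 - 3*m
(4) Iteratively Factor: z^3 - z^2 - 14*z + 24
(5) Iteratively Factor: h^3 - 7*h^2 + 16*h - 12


(1) = (u + 4)*(u^2 + 2*u - 8) = (u - 2)*(u + 4)*(u + 4)
(2) = (x - 3)*(x)
(3) = (m - 3)*(m)
(4) = (z - 3)*(z^2 + 2*z - 8) = (z - 3)*(z + 4)*(z - 2)
(5) = (h - 2)*(h^2 - 5*h + 6) = (h - 3)*(h - 2)*(h - 2)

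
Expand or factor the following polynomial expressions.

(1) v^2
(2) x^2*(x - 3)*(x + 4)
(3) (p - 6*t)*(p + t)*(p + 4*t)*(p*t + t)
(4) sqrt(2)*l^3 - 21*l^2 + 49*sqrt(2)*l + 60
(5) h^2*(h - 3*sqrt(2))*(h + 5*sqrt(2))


(1) = v^2
(2) = x^4 + x^3 - 12*x^2
(3) = p^4*t - p^3*t^2 + p^3*t - 26*p^2*t^3 - p^2*t^2 - 24*p*t^4 - 26*p*t^3 - 24*t^4
(4) = (l - 6*sqrt(2))*(l - 5*sqrt(2))*(sqrt(2)*l + 1)
(5) = h^4 + 2*sqrt(2)*h^3 - 30*h^2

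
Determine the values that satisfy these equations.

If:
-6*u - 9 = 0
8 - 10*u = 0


Then:
No Solution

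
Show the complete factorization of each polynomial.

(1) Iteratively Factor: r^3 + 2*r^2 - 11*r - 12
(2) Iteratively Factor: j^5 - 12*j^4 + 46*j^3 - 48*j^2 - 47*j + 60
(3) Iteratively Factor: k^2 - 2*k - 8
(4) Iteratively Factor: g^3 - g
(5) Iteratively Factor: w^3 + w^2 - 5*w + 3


(1) = (r + 4)*(r^2 - 2*r - 3) = (r - 3)*(r + 4)*(r + 1)
(2) = (j - 3)*(j^4 - 9*j^3 + 19*j^2 + 9*j - 20) = (j - 5)*(j - 3)*(j^3 - 4*j^2 - j + 4) = (j - 5)*(j - 4)*(j - 3)*(j^2 - 1) = (j - 5)*(j - 4)*(j - 3)*(j - 1)*(j + 1)
(3) = (k - 4)*(k + 2)
(4) = (g)*(g^2 - 1) = g*(g + 1)*(g - 1)
(5) = (w - 1)*(w^2 + 2*w - 3) = (w - 1)^2*(w + 3)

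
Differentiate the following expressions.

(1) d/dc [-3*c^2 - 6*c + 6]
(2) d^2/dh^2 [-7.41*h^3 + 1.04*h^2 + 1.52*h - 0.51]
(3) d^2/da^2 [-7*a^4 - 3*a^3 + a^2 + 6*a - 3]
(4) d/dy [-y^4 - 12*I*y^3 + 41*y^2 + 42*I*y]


(1) = -6*c - 6
(2) = 2.08 - 44.46*h
(3) = -84*a^2 - 18*a + 2
(4) = -4*y^3 - 36*I*y^2 + 82*y + 42*I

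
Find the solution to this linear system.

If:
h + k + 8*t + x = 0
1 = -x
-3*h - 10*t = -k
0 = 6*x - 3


Then:
No Solution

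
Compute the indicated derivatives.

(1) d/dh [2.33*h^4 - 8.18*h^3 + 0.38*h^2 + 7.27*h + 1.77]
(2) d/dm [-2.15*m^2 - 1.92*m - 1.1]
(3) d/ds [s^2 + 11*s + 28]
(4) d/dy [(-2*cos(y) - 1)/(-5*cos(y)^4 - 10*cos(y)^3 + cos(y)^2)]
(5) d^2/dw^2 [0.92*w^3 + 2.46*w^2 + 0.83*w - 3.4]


(1) = 9.32*h^3 - 24.54*h^2 + 0.76*h + 7.27
(2) = -4.3*m - 1.92
(3) = 2*s + 11
(4) = 2*(15*cos(y)^3 + 30*cos(y)^2 + 14*cos(y) - 1)*sin(y)/((-5*sin(y)^2 + 10*cos(y) + 4)^2*cos(y)^3)
(5) = 5.52*w + 4.92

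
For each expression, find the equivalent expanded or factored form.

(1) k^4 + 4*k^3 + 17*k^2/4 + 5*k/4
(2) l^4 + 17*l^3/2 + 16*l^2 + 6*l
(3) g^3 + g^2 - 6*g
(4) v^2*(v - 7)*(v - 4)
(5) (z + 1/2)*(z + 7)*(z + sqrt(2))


(1) = k*(k + 1/2)*(k + 1)*(k + 5/2)
(2) = l*(l + 1/2)*(l + 2)*(l + 6)
(3) = g*(g - 2)*(g + 3)
(4) = v^4 - 11*v^3 + 28*v^2
(5) = z^3 + sqrt(2)*z^2 + 15*z^2/2 + 7*z/2 + 15*sqrt(2)*z/2 + 7*sqrt(2)/2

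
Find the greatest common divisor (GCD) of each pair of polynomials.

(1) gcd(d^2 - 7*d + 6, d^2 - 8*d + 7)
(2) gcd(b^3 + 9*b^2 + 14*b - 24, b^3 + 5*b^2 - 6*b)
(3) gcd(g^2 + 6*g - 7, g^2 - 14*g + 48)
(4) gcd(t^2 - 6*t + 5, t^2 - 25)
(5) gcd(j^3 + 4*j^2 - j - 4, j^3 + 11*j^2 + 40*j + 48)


(1) = d - 1
(2) = b^2 + 5*b - 6
(3) = 1
(4) = t - 5
(5) = gcd((j - 1)*(j + 1)*(j + 4), (j + 3)*(j + 4)^2) = j + 4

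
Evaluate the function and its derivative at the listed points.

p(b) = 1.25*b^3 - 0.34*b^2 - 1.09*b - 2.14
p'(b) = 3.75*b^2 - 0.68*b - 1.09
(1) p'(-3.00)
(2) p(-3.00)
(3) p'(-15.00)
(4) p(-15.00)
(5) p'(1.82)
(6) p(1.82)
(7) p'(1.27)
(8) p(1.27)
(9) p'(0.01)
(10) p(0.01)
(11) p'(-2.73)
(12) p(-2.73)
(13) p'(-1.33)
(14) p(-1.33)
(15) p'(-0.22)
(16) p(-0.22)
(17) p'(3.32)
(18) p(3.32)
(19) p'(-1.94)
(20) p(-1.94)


(1) = 34.70
(2) = -35.68
(3) = 852.86
(4) = -4281.04
(5) = 10.09
(6) = 2.29
(7) = 4.09
(8) = -1.51
(9) = -1.10
(10) = -2.15
(11) = 28.71
(12) = -27.13
(13) = 6.45
(14) = -4.23
(15) = -0.76
(16) = -1.93
(17) = 37.99
(18) = 36.24
(19) = 14.34
(20) = -10.43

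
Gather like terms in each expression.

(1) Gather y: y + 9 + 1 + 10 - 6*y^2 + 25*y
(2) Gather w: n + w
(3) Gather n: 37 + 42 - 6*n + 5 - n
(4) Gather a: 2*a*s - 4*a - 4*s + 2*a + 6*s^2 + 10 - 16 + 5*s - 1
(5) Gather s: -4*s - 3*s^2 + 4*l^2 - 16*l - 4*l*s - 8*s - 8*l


(1) = -6*y^2 + 26*y + 20
(2) = n + w
(3) = 84 - 7*n
(4) = a*(2*s - 2) + 6*s^2 + s - 7
(5) = 4*l^2 - 24*l - 3*s^2 + s*(-4*l - 12)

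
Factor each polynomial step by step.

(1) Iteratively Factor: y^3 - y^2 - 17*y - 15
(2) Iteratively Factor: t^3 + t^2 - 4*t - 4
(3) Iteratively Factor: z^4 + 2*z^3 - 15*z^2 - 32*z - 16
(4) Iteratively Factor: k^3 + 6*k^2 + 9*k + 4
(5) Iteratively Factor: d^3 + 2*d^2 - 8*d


(1) = (y - 5)*(y^2 + 4*y + 3) = (y - 5)*(y + 3)*(y + 1)
(2) = (t + 1)*(t^2 - 4) = (t + 1)*(t + 2)*(t - 2)
(3) = (z + 1)*(z^3 + z^2 - 16*z - 16) = (z - 4)*(z + 1)*(z^2 + 5*z + 4) = (z - 4)*(z + 1)^2*(z + 4)
(4) = (k + 1)*(k^2 + 5*k + 4) = (k + 1)^2*(k + 4)
(5) = (d)*(d^2 + 2*d - 8) = d*(d + 4)*(d - 2)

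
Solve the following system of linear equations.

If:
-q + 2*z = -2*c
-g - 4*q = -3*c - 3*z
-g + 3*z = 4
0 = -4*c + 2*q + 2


Then:
c = 8/5
g = -11/2
q = 11/5
z = -1/2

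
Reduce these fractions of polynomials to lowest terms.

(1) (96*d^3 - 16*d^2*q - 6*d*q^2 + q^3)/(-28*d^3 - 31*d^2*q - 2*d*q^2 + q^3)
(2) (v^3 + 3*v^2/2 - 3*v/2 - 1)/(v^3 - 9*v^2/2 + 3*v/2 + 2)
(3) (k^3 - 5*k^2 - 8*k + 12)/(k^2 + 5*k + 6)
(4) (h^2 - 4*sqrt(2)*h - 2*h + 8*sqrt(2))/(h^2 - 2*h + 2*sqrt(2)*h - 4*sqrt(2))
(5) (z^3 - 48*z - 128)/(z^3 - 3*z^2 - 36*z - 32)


(1) = (24*d^2 - 10*d*q + q^2)/(-7*d^2 - 6*d*q + q^2)
(2) = (v + 2)/(v - 4)
(3) = (k^2 - 7*k + 6)/(k + 3)
(4) = (h - 4*sqrt(2))/(h + 2*sqrt(2))
(5) = (z + 4)/(z + 1)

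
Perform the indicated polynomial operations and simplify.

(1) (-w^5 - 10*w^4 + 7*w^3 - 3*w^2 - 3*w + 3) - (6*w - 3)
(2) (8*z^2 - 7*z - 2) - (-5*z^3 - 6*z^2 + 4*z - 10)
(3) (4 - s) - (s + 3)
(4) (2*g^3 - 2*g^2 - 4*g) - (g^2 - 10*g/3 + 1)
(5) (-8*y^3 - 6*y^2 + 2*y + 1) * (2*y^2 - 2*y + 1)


(1) = -w^5 - 10*w^4 + 7*w^3 - 3*w^2 - 9*w + 6
(2) = 5*z^3 + 14*z^2 - 11*z + 8
(3) = 1 - 2*s
(4) = 2*g^3 - 3*g^2 - 2*g/3 - 1
(5) = -16*y^5 + 4*y^4 + 8*y^3 - 8*y^2 + 1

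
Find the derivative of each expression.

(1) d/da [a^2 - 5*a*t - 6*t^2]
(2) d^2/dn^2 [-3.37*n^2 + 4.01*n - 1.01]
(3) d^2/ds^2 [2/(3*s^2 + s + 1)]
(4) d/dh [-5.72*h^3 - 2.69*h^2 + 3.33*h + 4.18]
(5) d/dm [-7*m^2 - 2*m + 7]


(1) = 2*a - 5*t
(2) = -6.74000000000000
(3) = 4*(-9*s^2 - 3*s + (6*s + 1)^2 - 3)/(3*s^2 + s + 1)^3
(4) = -17.16*h^2 - 5.38*h + 3.33
(5) = -14*m - 2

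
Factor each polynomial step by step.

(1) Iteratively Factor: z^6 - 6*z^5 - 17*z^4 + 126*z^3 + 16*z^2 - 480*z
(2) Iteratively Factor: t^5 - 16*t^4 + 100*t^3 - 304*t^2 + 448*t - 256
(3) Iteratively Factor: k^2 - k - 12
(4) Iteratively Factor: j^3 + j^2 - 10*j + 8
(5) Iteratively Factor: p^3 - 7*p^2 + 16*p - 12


(1) = (z + 2)*(z^5 - 8*z^4 - z^3 + 128*z^2 - 240*z) = (z - 5)*(z + 2)*(z^4 - 3*z^3 - 16*z^2 + 48*z) = (z - 5)*(z + 2)*(z + 4)*(z^3 - 7*z^2 + 12*z) = (z - 5)*(z - 4)*(z + 2)*(z + 4)*(z^2 - 3*z) = z*(z - 5)*(z - 4)*(z + 2)*(z + 4)*(z - 3)
(2) = (t - 4)*(t^4 - 12*t^3 + 52*t^2 - 96*t + 64) = (t - 4)*(t - 2)*(t^3 - 10*t^2 + 32*t - 32) = (t - 4)^2*(t - 2)*(t^2 - 6*t + 8) = (t - 4)^2*(t - 2)^2*(t - 4)
(3) = (k - 4)*(k + 3)
(4) = (j - 1)*(j^2 + 2*j - 8) = (j - 2)*(j - 1)*(j + 4)
(5) = (p - 2)*(p^2 - 5*p + 6) = (p - 2)^2*(p - 3)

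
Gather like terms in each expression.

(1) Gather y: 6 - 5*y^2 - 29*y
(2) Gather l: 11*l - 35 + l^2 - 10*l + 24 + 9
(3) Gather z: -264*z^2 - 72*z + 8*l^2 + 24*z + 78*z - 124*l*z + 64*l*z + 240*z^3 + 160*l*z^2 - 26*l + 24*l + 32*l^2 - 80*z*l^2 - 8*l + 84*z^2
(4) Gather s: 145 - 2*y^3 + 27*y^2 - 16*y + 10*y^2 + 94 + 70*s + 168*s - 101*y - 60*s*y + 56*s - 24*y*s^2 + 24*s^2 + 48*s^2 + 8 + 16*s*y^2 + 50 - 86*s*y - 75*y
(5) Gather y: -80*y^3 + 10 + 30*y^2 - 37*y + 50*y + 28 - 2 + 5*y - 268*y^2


(1) = -5*y^2 - 29*y + 6
(2) = l^2 + l - 2
(3) = 40*l^2 - 10*l + 240*z^3 + z^2*(160*l - 180) + z*(-80*l^2 - 60*l + 30)
(4) = s^2*(72 - 24*y) + s*(16*y^2 - 146*y + 294) - 2*y^3 + 37*y^2 - 192*y + 297
(5) = -80*y^3 - 238*y^2 + 18*y + 36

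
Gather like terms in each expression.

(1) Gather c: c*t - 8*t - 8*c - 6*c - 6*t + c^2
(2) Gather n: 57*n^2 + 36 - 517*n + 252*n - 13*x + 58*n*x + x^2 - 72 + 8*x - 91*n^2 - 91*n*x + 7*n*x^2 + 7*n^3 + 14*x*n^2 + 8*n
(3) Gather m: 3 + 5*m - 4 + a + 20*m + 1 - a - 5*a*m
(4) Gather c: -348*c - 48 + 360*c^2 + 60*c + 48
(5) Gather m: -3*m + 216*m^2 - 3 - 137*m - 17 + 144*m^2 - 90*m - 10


(1) = c^2 + c*(t - 14) - 14*t
(2) = 7*n^3 + n^2*(14*x - 34) + n*(7*x^2 - 33*x - 257) + x^2 - 5*x - 36
(3) = m*(25 - 5*a)
(4) = 360*c^2 - 288*c
(5) = 360*m^2 - 230*m - 30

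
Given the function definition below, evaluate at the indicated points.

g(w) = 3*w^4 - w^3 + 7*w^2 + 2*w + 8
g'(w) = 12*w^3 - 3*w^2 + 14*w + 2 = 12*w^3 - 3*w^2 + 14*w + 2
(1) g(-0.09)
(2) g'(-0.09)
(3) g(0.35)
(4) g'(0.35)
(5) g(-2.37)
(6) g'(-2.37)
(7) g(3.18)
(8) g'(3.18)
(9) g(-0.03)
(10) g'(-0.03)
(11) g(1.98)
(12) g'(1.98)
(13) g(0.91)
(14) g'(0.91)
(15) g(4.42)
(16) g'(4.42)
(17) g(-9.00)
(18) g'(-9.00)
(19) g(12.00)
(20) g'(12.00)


(1) = 7.88
(2) = 0.71
(3) = 9.56
(4) = 7.05
(5) = 150.54
(6) = -207.78
(7) = 359.77
(8) = 402.07
(9) = 7.95
(10) = 1.58
(11) = 77.75
(12) = 111.11
(13) = 16.92
(14) = 21.30
(15) = 1212.26
(16) = 1041.48
(17) = 20969.00
(18) = -9115.00
(19) = 61520.00
(20) = 20474.00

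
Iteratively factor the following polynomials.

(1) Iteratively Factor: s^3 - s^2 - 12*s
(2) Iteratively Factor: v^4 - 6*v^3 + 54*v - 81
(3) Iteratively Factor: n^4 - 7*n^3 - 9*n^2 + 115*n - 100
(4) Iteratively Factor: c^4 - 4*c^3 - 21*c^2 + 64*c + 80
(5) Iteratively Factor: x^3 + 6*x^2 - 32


(1) = (s + 3)*(s^2 - 4*s) = s*(s + 3)*(s - 4)
(2) = (v - 3)*(v^3 - 3*v^2 - 9*v + 27) = (v - 3)^2*(v^2 - 9) = (v - 3)^2*(v + 3)*(v - 3)
(3) = (n - 5)*(n^3 - 2*n^2 - 19*n + 20) = (n - 5)*(n + 4)*(n^2 - 6*n + 5) = (n - 5)*(n - 1)*(n + 4)*(n - 5)
(4) = (c - 5)*(c^3 + c^2 - 16*c - 16) = (c - 5)*(c - 4)*(c^2 + 5*c + 4) = (c - 5)*(c - 4)*(c + 4)*(c + 1)
(5) = (x + 4)*(x^2 + 2*x - 8) = (x - 2)*(x + 4)*(x + 4)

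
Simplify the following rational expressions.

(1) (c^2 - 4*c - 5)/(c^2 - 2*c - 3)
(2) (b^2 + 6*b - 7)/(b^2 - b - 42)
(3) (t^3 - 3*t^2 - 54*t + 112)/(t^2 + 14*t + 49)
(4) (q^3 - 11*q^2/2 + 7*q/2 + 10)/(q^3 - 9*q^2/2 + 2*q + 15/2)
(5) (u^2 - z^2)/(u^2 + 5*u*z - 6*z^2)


(1) = (c - 5)/(c - 3)
(2) = (b^2 + 6*b - 7)/(b^2 - b - 42)
(3) = (t^2 - 10*t + 16)/(t + 7)
(4) = (q - 4)/(q - 3)
(5) = (u + z)/(u + 6*z)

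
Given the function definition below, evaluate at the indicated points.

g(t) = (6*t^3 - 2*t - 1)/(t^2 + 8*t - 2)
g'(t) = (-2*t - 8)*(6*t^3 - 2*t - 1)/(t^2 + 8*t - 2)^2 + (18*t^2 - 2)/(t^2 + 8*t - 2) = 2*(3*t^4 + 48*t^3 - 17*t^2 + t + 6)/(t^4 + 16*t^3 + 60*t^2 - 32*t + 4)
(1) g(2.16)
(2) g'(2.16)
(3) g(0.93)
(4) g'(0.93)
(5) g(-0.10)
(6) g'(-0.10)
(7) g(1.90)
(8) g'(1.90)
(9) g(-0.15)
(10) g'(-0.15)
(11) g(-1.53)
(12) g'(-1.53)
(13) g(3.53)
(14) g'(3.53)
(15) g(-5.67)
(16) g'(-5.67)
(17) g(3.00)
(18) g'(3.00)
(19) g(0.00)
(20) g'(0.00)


(1) = 2.76
(2) = 2.40
(3) = 0.31
(4) = 1.66
(5) = 0.29
(6) = 1.46
(7) = 2.16
(8) = 2.23
(9) = 0.23
(10) = 1.05
(11) = 1.63
(12) = -2.70
(13) = 6.61
(14) = 3.17
(15) = 71.22
(16) = -53.55
(17) = 5.00
(18) = 2.90
(19) = 0.50
(20) = 3.00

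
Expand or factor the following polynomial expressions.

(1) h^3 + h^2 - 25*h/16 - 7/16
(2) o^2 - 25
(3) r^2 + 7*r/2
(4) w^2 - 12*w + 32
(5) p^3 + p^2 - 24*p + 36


(1) = (h - 1)*(h + 1/4)*(h + 7/4)
(2) = (o - 5)*(o + 5)
(3) = r*(r + 7/2)
(4) = (w - 8)*(w - 4)
(5) = (p - 3)*(p - 2)*(p + 6)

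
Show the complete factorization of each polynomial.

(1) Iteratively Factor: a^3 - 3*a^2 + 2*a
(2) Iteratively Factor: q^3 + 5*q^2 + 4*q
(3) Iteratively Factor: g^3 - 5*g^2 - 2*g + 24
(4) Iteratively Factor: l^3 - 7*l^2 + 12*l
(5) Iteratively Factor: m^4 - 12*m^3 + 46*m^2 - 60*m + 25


(1) = (a - 2)*(a^2 - a) = (a - 2)*(a - 1)*(a)
(2) = (q)*(q^2 + 5*q + 4) = q*(q + 4)*(q + 1)
(3) = (g - 4)*(g^2 - g - 6) = (g - 4)*(g + 2)*(g - 3)
(4) = (l - 4)*(l^2 - 3*l) = (l - 4)*(l - 3)*(l)
(5) = (m - 5)*(m^3 - 7*m^2 + 11*m - 5) = (m - 5)*(m - 1)*(m^2 - 6*m + 5) = (m - 5)^2*(m - 1)*(m - 1)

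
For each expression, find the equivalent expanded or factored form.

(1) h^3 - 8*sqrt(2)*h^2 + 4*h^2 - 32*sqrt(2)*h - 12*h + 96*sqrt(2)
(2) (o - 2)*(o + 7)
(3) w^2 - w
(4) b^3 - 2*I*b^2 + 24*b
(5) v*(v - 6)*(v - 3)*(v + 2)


(1) = (h - 2)*(h + 6)*(h - 8*sqrt(2))
(2) = o^2 + 5*o - 14
(3) = w*(w - 1)
(4) = b*(b - 6*I)*(b + 4*I)
(5) = v^4 - 7*v^3 + 36*v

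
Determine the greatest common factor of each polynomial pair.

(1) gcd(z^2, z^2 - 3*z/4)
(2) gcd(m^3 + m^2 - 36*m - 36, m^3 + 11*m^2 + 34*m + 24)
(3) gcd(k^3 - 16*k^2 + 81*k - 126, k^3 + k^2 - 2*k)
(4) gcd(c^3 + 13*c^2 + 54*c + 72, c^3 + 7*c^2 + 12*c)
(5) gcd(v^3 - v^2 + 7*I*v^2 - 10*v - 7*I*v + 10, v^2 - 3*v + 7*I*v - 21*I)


(1) = z
(2) = gcd((m - 6)*(m + 1)*(m + 6), (m + 1)*(m + 4)*(m + 6)) = m^2 + 7*m + 6
(3) = 1
(4) = gcd((c + 3)*(c + 4)*(c + 6), c*(c + 3)*(c + 4)) = c^2 + 7*c + 12
(5) = gcd((v - 1)*(v + 2*I)*(v + 5*I), (v - 3)*(v + 7*I)) = 1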